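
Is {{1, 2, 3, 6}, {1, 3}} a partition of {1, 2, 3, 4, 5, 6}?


A partition requires: (1) non-empty parts, (2) pairwise disjoint, (3) union = U
Parts: {1, 2, 3, 6}, {1, 3}
Union of parts: {1, 2, 3, 6}
U = {1, 2, 3, 4, 5, 6}
All non-empty? True
Pairwise disjoint? False
Covers U? False

No, not a valid partition


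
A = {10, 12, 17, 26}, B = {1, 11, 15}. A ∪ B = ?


A ∪ B = all elements in A or B (or both)
A = {10, 12, 17, 26}
B = {1, 11, 15}
A ∪ B = {1, 10, 11, 12, 15, 17, 26}

A ∪ B = {1, 10, 11, 12, 15, 17, 26}


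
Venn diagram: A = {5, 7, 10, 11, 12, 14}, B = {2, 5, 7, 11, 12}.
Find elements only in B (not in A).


A = {5, 7, 10, 11, 12, 14}
B = {2, 5, 7, 11, 12}
Region: only in B (not in A)
Elements: {2}

Elements only in B (not in A): {2}


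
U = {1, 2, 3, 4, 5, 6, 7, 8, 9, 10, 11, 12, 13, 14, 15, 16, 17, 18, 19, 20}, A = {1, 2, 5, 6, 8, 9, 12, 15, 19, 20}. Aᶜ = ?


Aᶜ = U \ A = elements in U but not in A
U = {1, 2, 3, 4, 5, 6, 7, 8, 9, 10, 11, 12, 13, 14, 15, 16, 17, 18, 19, 20}
A = {1, 2, 5, 6, 8, 9, 12, 15, 19, 20}
Aᶜ = {3, 4, 7, 10, 11, 13, 14, 16, 17, 18}

Aᶜ = {3, 4, 7, 10, 11, 13, 14, 16, 17, 18}


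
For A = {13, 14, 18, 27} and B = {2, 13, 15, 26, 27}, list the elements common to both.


A ∩ B = elements in both A and B
A = {13, 14, 18, 27}
B = {2, 13, 15, 26, 27}
A ∩ B = {13, 27}

A ∩ B = {13, 27}


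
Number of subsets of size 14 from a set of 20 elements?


C(n,k) = n! / (k!(n-k)!)
C(20,14) = 20! / (14!6!)
= 38760

C(20,14) = 38760


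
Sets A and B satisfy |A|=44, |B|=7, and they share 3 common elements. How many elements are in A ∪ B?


|A ∪ B| = |A| + |B| - |A ∩ B|
= 44 + 7 - 3
= 48

|A ∪ B| = 48


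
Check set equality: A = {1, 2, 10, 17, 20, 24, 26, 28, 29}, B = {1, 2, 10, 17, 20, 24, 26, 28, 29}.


Two sets are equal iff they have exactly the same elements.
A = {1, 2, 10, 17, 20, 24, 26, 28, 29}
B = {1, 2, 10, 17, 20, 24, 26, 28, 29}
Same elements → A = B

Yes, A = B


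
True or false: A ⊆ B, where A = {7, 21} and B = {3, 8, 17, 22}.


A ⊆ B means every element of A is in B.
Elements in A not in B: {7, 21}
So A ⊄ B.

No, A ⊄ B


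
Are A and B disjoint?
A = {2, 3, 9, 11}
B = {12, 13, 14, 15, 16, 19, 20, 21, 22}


Disjoint means A ∩ B = ∅.
A ∩ B = ∅
A ∩ B = ∅, so A and B are disjoint.

Yes, A and B are disjoint


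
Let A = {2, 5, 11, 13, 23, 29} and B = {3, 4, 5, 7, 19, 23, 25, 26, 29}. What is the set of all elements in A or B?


A ∪ B = all elements in A or B (or both)
A = {2, 5, 11, 13, 23, 29}
B = {3, 4, 5, 7, 19, 23, 25, 26, 29}
A ∪ B = {2, 3, 4, 5, 7, 11, 13, 19, 23, 25, 26, 29}

A ∪ B = {2, 3, 4, 5, 7, 11, 13, 19, 23, 25, 26, 29}


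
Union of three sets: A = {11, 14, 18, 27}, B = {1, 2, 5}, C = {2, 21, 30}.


A ∪ B = {1, 2, 5, 11, 14, 18, 27}
(A ∪ B) ∪ C = {1, 2, 5, 11, 14, 18, 21, 27, 30}

A ∪ B ∪ C = {1, 2, 5, 11, 14, 18, 21, 27, 30}


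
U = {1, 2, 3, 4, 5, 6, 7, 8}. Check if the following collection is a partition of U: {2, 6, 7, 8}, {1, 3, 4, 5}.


A partition requires: (1) non-empty parts, (2) pairwise disjoint, (3) union = U
Parts: {2, 6, 7, 8}, {1, 3, 4, 5}
Union of parts: {1, 2, 3, 4, 5, 6, 7, 8}
U = {1, 2, 3, 4, 5, 6, 7, 8}
All non-empty? True
Pairwise disjoint? True
Covers U? True

Yes, valid partition


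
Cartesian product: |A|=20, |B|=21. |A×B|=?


|A × B| = |A| × |B|
= 20 × 21
= 420

|A × B| = 420


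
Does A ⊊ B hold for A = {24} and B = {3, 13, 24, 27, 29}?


A ⊂ B requires: A ⊆ B AND A ≠ B.
A ⊆ B? Yes
A = B? No
A ⊂ B: Yes (A is a proper subset of B)

Yes, A ⊂ B


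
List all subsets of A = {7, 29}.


|A| = 2, so |P(A)| = 2^2 = 4
Enumerate subsets by cardinality (0 to 2):
∅, {7}, {29}, {7, 29}

P(A) has 4 subsets: ∅, {7}, {29}, {7, 29}


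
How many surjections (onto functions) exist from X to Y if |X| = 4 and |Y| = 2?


n = |X| = 4, k = |Y| = 2. Surjections via inclusion-exclusion:
S(n,k) = Σ(-1)^i × C(k,i) × (k-i)^n, i=0 to k
i=0: (-1)^0×C(2,0)×2^4 = 16
i=1: (-1)^1×C(2,1)×1^4 = -2
i=2: (-1)^2×C(2,2)×0^4 = 0
Total = 14

Number of surjections = 14


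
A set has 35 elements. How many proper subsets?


Total subsets = 2^n = 2^35 = 34359738368
Proper subsets exclude the set itself: 2^n - 1
= 34359738368 - 1
= 34359738367

Number of proper subsets = 34359738367


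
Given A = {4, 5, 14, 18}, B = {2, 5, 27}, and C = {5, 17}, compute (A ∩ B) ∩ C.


A ∩ B = {5}
(A ∩ B) ∩ C = {5}

A ∩ B ∩ C = {5}


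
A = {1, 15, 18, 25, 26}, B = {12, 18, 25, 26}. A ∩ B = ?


A ∩ B = elements in both A and B
A = {1, 15, 18, 25, 26}
B = {12, 18, 25, 26}
A ∩ B = {18, 25, 26}

A ∩ B = {18, 25, 26}


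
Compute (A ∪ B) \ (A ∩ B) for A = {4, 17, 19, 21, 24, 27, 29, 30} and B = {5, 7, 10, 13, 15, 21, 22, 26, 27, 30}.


A △ B = (A \ B) ∪ (B \ A) = elements in exactly one of A or B
A \ B = {4, 17, 19, 24, 29}
B \ A = {5, 7, 10, 13, 15, 22, 26}
A △ B = {4, 5, 7, 10, 13, 15, 17, 19, 22, 24, 26, 29}

A △ B = {4, 5, 7, 10, 13, 15, 17, 19, 22, 24, 26, 29}


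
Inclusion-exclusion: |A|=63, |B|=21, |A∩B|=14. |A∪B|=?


|A ∪ B| = |A| + |B| - |A ∩ B|
= 63 + 21 - 14
= 70

|A ∪ B| = 70


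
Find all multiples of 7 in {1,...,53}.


Checking each candidate:
Condition: multiples of 7 in {1,...,53}
Result = {7, 14, 21, 28, 35, 42, 49}

{7, 14, 21, 28, 35, 42, 49}


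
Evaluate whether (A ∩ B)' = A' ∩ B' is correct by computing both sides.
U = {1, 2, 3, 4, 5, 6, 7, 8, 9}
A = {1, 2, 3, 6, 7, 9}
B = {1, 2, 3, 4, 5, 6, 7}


LHS: A ∩ B = {1, 2, 3, 6, 7}
(A ∩ B)' = U \ (A ∩ B) = {4, 5, 8, 9}
A' = {4, 5, 8}, B' = {8, 9}
Claimed RHS: A' ∩ B' = {8}
Identity is INVALID: LHS = {4, 5, 8, 9} but the RHS claimed here equals {8}. The correct form is (A ∩ B)' = A' ∪ B'.

Identity is invalid: (A ∩ B)' = {4, 5, 8, 9} but A' ∩ B' = {8}. The correct De Morgan law is (A ∩ B)' = A' ∪ B'.


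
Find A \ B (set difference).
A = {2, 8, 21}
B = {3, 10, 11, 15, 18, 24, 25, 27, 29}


A \ B = elements in A but not in B
A = {2, 8, 21}
B = {3, 10, 11, 15, 18, 24, 25, 27, 29}
Remove from A any elements in B
A \ B = {2, 8, 21}

A \ B = {2, 8, 21}


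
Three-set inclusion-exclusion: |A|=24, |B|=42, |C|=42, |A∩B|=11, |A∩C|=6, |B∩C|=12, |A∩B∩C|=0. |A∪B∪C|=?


|A∪B∪C| = |A|+|B|+|C| - |A∩B|-|A∩C|-|B∩C| + |A∩B∩C|
= 24+42+42 - 11-6-12 + 0
= 108 - 29 + 0
= 79

|A ∪ B ∪ C| = 79


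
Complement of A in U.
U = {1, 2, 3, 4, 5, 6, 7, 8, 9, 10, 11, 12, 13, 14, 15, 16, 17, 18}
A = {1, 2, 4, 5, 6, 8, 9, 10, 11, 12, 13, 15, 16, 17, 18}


Aᶜ = U \ A = elements in U but not in A
U = {1, 2, 3, 4, 5, 6, 7, 8, 9, 10, 11, 12, 13, 14, 15, 16, 17, 18}
A = {1, 2, 4, 5, 6, 8, 9, 10, 11, 12, 13, 15, 16, 17, 18}
Aᶜ = {3, 7, 14}

Aᶜ = {3, 7, 14}


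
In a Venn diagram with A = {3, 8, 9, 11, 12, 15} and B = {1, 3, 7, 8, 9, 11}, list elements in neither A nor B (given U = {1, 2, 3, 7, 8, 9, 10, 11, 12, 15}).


A = {3, 8, 9, 11, 12, 15}
B = {1, 3, 7, 8, 9, 11}
Region: in neither A nor B (given U = {1, 2, 3, 7, 8, 9, 10, 11, 12, 15})
Elements: {2, 10}

Elements in neither A nor B (given U = {1, 2, 3, 7, 8, 9, 10, 11, 12, 15}): {2, 10}


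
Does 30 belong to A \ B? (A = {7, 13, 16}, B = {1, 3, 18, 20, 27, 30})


A = {7, 13, 16}, B = {1, 3, 18, 20, 27, 30}
A \ B = elements in A but not in B
A \ B = {7, 13, 16}
Checking if 30 ∈ A \ B
30 is not in A \ B → False

30 ∉ A \ B


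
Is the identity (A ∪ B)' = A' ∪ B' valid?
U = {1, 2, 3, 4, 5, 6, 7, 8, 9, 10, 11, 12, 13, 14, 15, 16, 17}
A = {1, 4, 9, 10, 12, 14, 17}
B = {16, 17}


LHS: A ∪ B = {1, 4, 9, 10, 12, 14, 16, 17}
(A ∪ B)' = U \ (A ∪ B) = {2, 3, 5, 6, 7, 8, 11, 13, 15}
A' = {2, 3, 5, 6, 7, 8, 11, 13, 15, 16}, B' = {1, 2, 3, 4, 5, 6, 7, 8, 9, 10, 11, 12, 13, 14, 15}
Claimed RHS: A' ∪ B' = {1, 2, 3, 4, 5, 6, 7, 8, 9, 10, 11, 12, 13, 14, 15, 16}
Identity is INVALID: LHS = {2, 3, 5, 6, 7, 8, 11, 13, 15} but the RHS claimed here equals {1, 2, 3, 4, 5, 6, 7, 8, 9, 10, 11, 12, 13, 14, 15, 16}. The correct form is (A ∪ B)' = A' ∩ B'.

Identity is invalid: (A ∪ B)' = {2, 3, 5, 6, 7, 8, 11, 13, 15} but A' ∪ B' = {1, 2, 3, 4, 5, 6, 7, 8, 9, 10, 11, 12, 13, 14, 15, 16}. The correct De Morgan law is (A ∪ B)' = A' ∩ B'.


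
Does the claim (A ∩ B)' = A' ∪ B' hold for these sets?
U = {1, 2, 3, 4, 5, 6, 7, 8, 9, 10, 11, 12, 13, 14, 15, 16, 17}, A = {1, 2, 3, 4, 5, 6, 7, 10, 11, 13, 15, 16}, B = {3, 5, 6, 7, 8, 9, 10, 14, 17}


LHS: A ∩ B = {3, 5, 6, 7, 10}
(A ∩ B)' = U \ (A ∩ B) = {1, 2, 4, 8, 9, 11, 12, 13, 14, 15, 16, 17}
A' = {8, 9, 12, 14, 17}, B' = {1, 2, 4, 11, 12, 13, 15, 16}
Claimed RHS: A' ∪ B' = {1, 2, 4, 8, 9, 11, 12, 13, 14, 15, 16, 17}
Identity is VALID: LHS = RHS = {1, 2, 4, 8, 9, 11, 12, 13, 14, 15, 16, 17} ✓

Identity is valid. (A ∩ B)' = A' ∪ B' = {1, 2, 4, 8, 9, 11, 12, 13, 14, 15, 16, 17}


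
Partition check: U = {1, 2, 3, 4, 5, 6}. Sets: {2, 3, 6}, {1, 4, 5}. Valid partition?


A partition requires: (1) non-empty parts, (2) pairwise disjoint, (3) union = U
Parts: {2, 3, 6}, {1, 4, 5}
Union of parts: {1, 2, 3, 4, 5, 6}
U = {1, 2, 3, 4, 5, 6}
All non-empty? True
Pairwise disjoint? True
Covers U? True

Yes, valid partition


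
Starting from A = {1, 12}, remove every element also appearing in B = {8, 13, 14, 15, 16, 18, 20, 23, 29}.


A \ B = elements in A but not in B
A = {1, 12}
B = {8, 13, 14, 15, 16, 18, 20, 23, 29}
Remove from A any elements in B
A \ B = {1, 12}

A \ B = {1, 12}


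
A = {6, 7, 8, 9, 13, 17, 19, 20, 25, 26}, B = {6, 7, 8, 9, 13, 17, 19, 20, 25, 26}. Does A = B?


Two sets are equal iff they have exactly the same elements.
A = {6, 7, 8, 9, 13, 17, 19, 20, 25, 26}
B = {6, 7, 8, 9, 13, 17, 19, 20, 25, 26}
Same elements → A = B

Yes, A = B


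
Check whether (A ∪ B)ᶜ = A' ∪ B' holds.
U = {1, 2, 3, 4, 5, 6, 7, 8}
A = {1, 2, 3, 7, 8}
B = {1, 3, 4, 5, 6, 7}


LHS: A ∪ B = {1, 2, 3, 4, 5, 6, 7, 8}
(A ∪ B)' = U \ (A ∪ B) = ∅
A' = {4, 5, 6}, B' = {2, 8}
Claimed RHS: A' ∪ B' = {2, 4, 5, 6, 8}
Identity is INVALID: LHS = ∅ but the RHS claimed here equals {2, 4, 5, 6, 8}. The correct form is (A ∪ B)' = A' ∩ B'.

Identity is invalid: (A ∪ B)' = ∅ but A' ∪ B' = {2, 4, 5, 6, 8}. The correct De Morgan law is (A ∪ B)' = A' ∩ B'.


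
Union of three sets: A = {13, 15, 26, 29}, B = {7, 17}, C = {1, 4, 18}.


A ∪ B = {7, 13, 15, 17, 26, 29}
(A ∪ B) ∪ C = {1, 4, 7, 13, 15, 17, 18, 26, 29}

A ∪ B ∪ C = {1, 4, 7, 13, 15, 17, 18, 26, 29}


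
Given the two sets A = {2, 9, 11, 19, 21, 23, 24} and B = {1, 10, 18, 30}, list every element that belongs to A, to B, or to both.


A ∪ B = all elements in A or B (or both)
A = {2, 9, 11, 19, 21, 23, 24}
B = {1, 10, 18, 30}
A ∪ B = {1, 2, 9, 10, 11, 18, 19, 21, 23, 24, 30}

A ∪ B = {1, 2, 9, 10, 11, 18, 19, 21, 23, 24, 30}


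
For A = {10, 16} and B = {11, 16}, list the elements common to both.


A ∩ B = elements in both A and B
A = {10, 16}
B = {11, 16}
A ∩ B = {16}

A ∩ B = {16}


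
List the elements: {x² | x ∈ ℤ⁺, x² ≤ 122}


Checking each candidate:
Condition: positive perfect squares ≤ 122
Result = {1, 4, 9, 16, 25, 36, 49, 64, 81, 100, 121}

{1, 4, 9, 16, 25, 36, 49, 64, 81, 100, 121}


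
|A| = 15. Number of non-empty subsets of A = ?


Total subsets = 2^n = 2^15 = 32768
Non-empty subsets exclude the empty set: 2^n - 1
= 32768 - 1
= 32767

Number of non-empty subsets = 32767


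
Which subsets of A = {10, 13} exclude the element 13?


A subset of A that omits 13 is a subset of A \ {13}, so there are 2^(n-1) = 2^1 = 2 of them.
Subsets excluding 13: ∅, {10}

Subsets excluding 13 (2 total): ∅, {10}


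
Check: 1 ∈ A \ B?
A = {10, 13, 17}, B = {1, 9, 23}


A = {10, 13, 17}, B = {1, 9, 23}
A \ B = elements in A but not in B
A \ B = {10, 13, 17}
Checking if 1 ∈ A \ B
1 is not in A \ B → False

1 ∉ A \ B


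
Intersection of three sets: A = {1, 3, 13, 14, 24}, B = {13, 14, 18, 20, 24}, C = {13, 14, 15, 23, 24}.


A ∩ B = {13, 14, 24}
(A ∩ B) ∩ C = {13, 14, 24}

A ∩ B ∩ C = {13, 14, 24}


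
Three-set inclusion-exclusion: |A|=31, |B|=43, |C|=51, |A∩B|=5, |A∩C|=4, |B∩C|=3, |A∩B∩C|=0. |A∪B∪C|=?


|A∪B∪C| = |A|+|B|+|C| - |A∩B|-|A∩C|-|B∩C| + |A∩B∩C|
= 31+43+51 - 5-4-3 + 0
= 125 - 12 + 0
= 113

|A ∪ B ∪ C| = 113


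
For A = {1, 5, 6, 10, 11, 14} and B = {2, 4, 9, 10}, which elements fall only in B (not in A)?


A = {1, 5, 6, 10, 11, 14}
B = {2, 4, 9, 10}
Region: only in B (not in A)
Elements: {2, 4, 9}

Elements only in B (not in A): {2, 4, 9}


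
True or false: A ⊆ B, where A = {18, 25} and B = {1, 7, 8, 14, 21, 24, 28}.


A ⊆ B means every element of A is in B.
Elements in A not in B: {18, 25}
So A ⊄ B.

No, A ⊄ B


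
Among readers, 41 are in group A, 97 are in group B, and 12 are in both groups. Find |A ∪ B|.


|A ∪ B| = |A| + |B| - |A ∩ B|
= 41 + 97 - 12
= 126

|A ∪ B| = 126


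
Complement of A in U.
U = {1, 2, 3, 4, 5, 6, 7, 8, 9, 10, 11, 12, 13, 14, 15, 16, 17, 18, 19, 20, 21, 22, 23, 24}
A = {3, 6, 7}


Aᶜ = U \ A = elements in U but not in A
U = {1, 2, 3, 4, 5, 6, 7, 8, 9, 10, 11, 12, 13, 14, 15, 16, 17, 18, 19, 20, 21, 22, 23, 24}
A = {3, 6, 7}
Aᶜ = {1, 2, 4, 5, 8, 9, 10, 11, 12, 13, 14, 15, 16, 17, 18, 19, 20, 21, 22, 23, 24}

Aᶜ = {1, 2, 4, 5, 8, 9, 10, 11, 12, 13, 14, 15, 16, 17, 18, 19, 20, 21, 22, 23, 24}


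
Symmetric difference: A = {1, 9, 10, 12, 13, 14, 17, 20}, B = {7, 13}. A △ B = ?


A △ B = (A \ B) ∪ (B \ A) = elements in exactly one of A or B
A \ B = {1, 9, 10, 12, 14, 17, 20}
B \ A = {7}
A △ B = {1, 7, 9, 10, 12, 14, 17, 20}

A △ B = {1, 7, 9, 10, 12, 14, 17, 20}


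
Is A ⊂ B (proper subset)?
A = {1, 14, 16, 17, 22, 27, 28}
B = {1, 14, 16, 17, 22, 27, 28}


A ⊂ B requires: A ⊆ B AND A ≠ B.
A ⊆ B? Yes
A = B? Yes
A = B, so A is not a PROPER subset.

No, A is not a proper subset of B


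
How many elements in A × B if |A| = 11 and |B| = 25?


|A × B| = |A| × |B|
= 11 × 25
= 275

|A × B| = 275


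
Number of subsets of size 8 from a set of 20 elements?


C(n,k) = n! / (k!(n-k)!)
C(20,8) = 20! / (8!12!)
= 125970

C(20,8) = 125970


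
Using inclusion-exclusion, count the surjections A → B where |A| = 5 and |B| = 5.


n = |A| = 5, k = |B| = 5. Surjections via inclusion-exclusion:
S(n,k) = Σ(-1)^i × C(k,i) × (k-i)^n, i=0 to k
i=0: (-1)^0×C(5,0)×5^5 = 3125
i=1: (-1)^1×C(5,1)×4^5 = -5120
i=2: (-1)^2×C(5,2)×3^5 = 2430
i=3: (-1)^3×C(5,3)×2^5 = -320
i=4: (-1)^4×C(5,4)×1^5 = 5
i=5: (-1)^5×C(5,5)×0^5 = 0
Total = 120

Number of surjections = 120


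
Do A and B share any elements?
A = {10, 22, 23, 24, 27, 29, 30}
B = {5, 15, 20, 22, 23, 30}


Disjoint means A ∩ B = ∅.
A ∩ B = {22, 23, 30}
A ∩ B ≠ ∅, so A and B are NOT disjoint.

Yes — A and B share the element(s) of A ∩ B = {22, 23, 30}, so they are not disjoint


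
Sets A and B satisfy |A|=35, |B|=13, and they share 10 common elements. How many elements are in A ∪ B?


|A ∪ B| = |A| + |B| - |A ∩ B|
= 35 + 13 - 10
= 38

|A ∪ B| = 38


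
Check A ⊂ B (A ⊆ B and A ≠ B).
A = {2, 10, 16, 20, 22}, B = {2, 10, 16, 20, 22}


A ⊂ B requires: A ⊆ B AND A ≠ B.
A ⊆ B? Yes
A = B? Yes
A = B, so A is not a PROPER subset.

No, A is not a proper subset of B


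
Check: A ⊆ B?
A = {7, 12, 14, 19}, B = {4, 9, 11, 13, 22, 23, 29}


A ⊆ B means every element of A is in B.
Elements in A not in B: {7, 12, 14, 19}
So A ⊄ B.

No, A ⊄ B


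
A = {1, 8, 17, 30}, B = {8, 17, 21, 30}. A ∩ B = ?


A ∩ B = elements in both A and B
A = {1, 8, 17, 30}
B = {8, 17, 21, 30}
A ∩ B = {8, 17, 30}

A ∩ B = {8, 17, 30}


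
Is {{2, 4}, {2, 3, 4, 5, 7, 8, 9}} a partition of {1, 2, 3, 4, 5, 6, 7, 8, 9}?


A partition requires: (1) non-empty parts, (2) pairwise disjoint, (3) union = U
Parts: {2, 4}, {2, 3, 4, 5, 7, 8, 9}
Union of parts: {2, 3, 4, 5, 7, 8, 9}
U = {1, 2, 3, 4, 5, 6, 7, 8, 9}
All non-empty? True
Pairwise disjoint? False
Covers U? False

No, not a valid partition


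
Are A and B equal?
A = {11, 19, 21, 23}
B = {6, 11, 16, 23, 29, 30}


Two sets are equal iff they have exactly the same elements.
A = {11, 19, 21, 23}
B = {6, 11, 16, 23, 29, 30}
Differences: {6, 16, 19, 21, 29, 30}
A ≠ B

No, A ≠ B


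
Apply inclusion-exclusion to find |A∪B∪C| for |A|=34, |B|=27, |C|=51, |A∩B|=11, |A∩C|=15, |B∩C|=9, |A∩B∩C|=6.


|A∪B∪C| = |A|+|B|+|C| - |A∩B|-|A∩C|-|B∩C| + |A∩B∩C|
= 34+27+51 - 11-15-9 + 6
= 112 - 35 + 6
= 83

|A ∪ B ∪ C| = 83


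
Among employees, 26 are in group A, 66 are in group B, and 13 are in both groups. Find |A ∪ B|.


|A ∪ B| = |A| + |B| - |A ∩ B|
= 26 + 66 - 13
= 79

|A ∪ B| = 79


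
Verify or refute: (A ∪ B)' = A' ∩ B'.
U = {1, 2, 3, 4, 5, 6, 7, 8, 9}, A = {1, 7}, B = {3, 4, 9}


LHS: A ∪ B = {1, 3, 4, 7, 9}
(A ∪ B)' = U \ (A ∪ B) = {2, 5, 6, 8}
A' = {2, 3, 4, 5, 6, 8, 9}, B' = {1, 2, 5, 6, 7, 8}
Claimed RHS: A' ∩ B' = {2, 5, 6, 8}
Identity is VALID: LHS = RHS = {2, 5, 6, 8} ✓

Identity is valid. (A ∪ B)' = A' ∩ B' = {2, 5, 6, 8}


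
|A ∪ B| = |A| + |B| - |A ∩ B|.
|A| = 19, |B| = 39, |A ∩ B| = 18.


|A ∪ B| = |A| + |B| - |A ∩ B|
= 19 + 39 - 18
= 40

|A ∪ B| = 40


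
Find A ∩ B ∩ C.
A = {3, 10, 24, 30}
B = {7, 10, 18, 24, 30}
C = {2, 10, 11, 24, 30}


A ∩ B = {10, 24, 30}
(A ∩ B) ∩ C = {10, 24, 30}

A ∩ B ∩ C = {10, 24, 30}


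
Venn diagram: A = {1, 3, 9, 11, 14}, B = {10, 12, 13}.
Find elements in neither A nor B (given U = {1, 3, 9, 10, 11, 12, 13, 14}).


A = {1, 3, 9, 11, 14}
B = {10, 12, 13}
Region: in neither A nor B (given U = {1, 3, 9, 10, 11, 12, 13, 14})
Elements: ∅

Elements in neither A nor B (given U = {1, 3, 9, 10, 11, 12, 13, 14}): ∅


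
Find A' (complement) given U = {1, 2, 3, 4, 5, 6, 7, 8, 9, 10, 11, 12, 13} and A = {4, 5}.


Aᶜ = U \ A = elements in U but not in A
U = {1, 2, 3, 4, 5, 6, 7, 8, 9, 10, 11, 12, 13}
A = {4, 5}
Aᶜ = {1, 2, 3, 6, 7, 8, 9, 10, 11, 12, 13}

Aᶜ = {1, 2, 3, 6, 7, 8, 9, 10, 11, 12, 13}


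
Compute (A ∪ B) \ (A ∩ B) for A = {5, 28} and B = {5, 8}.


A △ B = (A \ B) ∪ (B \ A) = elements in exactly one of A or B
A \ B = {28}
B \ A = {8}
A △ B = {8, 28}

A △ B = {8, 28}


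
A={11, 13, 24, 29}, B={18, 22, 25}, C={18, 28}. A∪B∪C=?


A ∪ B = {11, 13, 18, 22, 24, 25, 29}
(A ∪ B) ∪ C = {11, 13, 18, 22, 24, 25, 28, 29}

A ∪ B ∪ C = {11, 13, 18, 22, 24, 25, 28, 29}


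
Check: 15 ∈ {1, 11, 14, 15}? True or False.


A = {1, 11, 14, 15}
Checking if 15 is in A
15 is in A → True

15 ∈ A


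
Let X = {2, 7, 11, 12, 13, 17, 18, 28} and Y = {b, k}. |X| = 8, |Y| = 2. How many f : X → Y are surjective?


n = |X| = 8, k = |Y| = 2. Surjections via inclusion-exclusion:
S(n,k) = Σ(-1)^i × C(k,i) × (k-i)^n, i=0 to k
i=0: (-1)^0×C(2,0)×2^8 = 256
i=1: (-1)^1×C(2,1)×1^8 = -2
i=2: (-1)^2×C(2,2)×0^8 = 0
Total = 254

Number of surjections = 254


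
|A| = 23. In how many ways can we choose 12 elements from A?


C(n,k) = n! / (k!(n-k)!)
C(23,12) = 23! / (12!11!)
= 1352078

C(23,12) = 1352078


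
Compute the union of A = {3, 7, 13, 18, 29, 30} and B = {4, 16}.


A ∪ B = all elements in A or B (or both)
A = {3, 7, 13, 18, 29, 30}
B = {4, 16}
A ∪ B = {3, 4, 7, 13, 16, 18, 29, 30}

A ∪ B = {3, 4, 7, 13, 16, 18, 29, 30}


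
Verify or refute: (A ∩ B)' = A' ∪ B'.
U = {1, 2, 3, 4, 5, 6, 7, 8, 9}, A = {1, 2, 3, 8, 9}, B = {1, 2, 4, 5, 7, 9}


LHS: A ∩ B = {1, 2, 9}
(A ∩ B)' = U \ (A ∩ B) = {3, 4, 5, 6, 7, 8}
A' = {4, 5, 6, 7}, B' = {3, 6, 8}
Claimed RHS: A' ∪ B' = {3, 4, 5, 6, 7, 8}
Identity is VALID: LHS = RHS = {3, 4, 5, 6, 7, 8} ✓

Identity is valid. (A ∩ B)' = A' ∪ B' = {3, 4, 5, 6, 7, 8}


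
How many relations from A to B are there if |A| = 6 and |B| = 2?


A relation from A to B is any subset of A × B.
|A × B| = 6 × 2 = 12
# relations = 2^|A × B| = 2^12 = 4096

Number of relations = 4096


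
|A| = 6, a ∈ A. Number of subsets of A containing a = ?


Subsets of A containing a correspond to subsets of A \ {a}, which has 5 elements.
Count = 2^(n-1) = 2^5
= 32

Number of subsets containing a = 32


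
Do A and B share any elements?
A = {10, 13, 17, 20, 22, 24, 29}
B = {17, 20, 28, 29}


Disjoint means A ∩ B = ∅.
A ∩ B = {17, 20, 29}
A ∩ B ≠ ∅, so A and B are NOT disjoint.

Yes — A and B share the element(s) of A ∩ B = {17, 20, 29}, so they are not disjoint


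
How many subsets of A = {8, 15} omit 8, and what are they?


A subset of A that omits 8 is a subset of A \ {8}, so there are 2^(n-1) = 2^1 = 2 of them.
Subsets excluding 8: ∅, {15}

Subsets excluding 8 (2 total): ∅, {15}


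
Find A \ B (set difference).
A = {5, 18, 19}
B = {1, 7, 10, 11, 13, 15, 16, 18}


A \ B = elements in A but not in B
A = {5, 18, 19}
B = {1, 7, 10, 11, 13, 15, 16, 18}
Remove from A any elements in B
A \ B = {5, 19}

A \ B = {5, 19}


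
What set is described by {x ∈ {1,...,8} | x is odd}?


Checking each candidate:
Condition: odd numbers in {1,...,8}
Result = {1, 3, 5, 7}

{1, 3, 5, 7}


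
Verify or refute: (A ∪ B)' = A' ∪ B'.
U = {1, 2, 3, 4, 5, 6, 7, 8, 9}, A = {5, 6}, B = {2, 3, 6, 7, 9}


LHS: A ∪ B = {2, 3, 5, 6, 7, 9}
(A ∪ B)' = U \ (A ∪ B) = {1, 4, 8}
A' = {1, 2, 3, 4, 7, 8, 9}, B' = {1, 4, 5, 8}
Claimed RHS: A' ∪ B' = {1, 2, 3, 4, 5, 7, 8, 9}
Identity is INVALID: LHS = {1, 4, 8} but the RHS claimed here equals {1, 2, 3, 4, 5, 7, 8, 9}. The correct form is (A ∪ B)' = A' ∩ B'.

Identity is invalid: (A ∪ B)' = {1, 4, 8} but A' ∪ B' = {1, 2, 3, 4, 5, 7, 8, 9}. The correct De Morgan law is (A ∪ B)' = A' ∩ B'.


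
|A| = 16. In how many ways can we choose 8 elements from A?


C(n,k) = n! / (k!(n-k)!)
C(16,8) = 16! / (8!8!)
= 12870

C(16,8) = 12870


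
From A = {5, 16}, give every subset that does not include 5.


A subset of A that omits 5 is a subset of A \ {5}, so there are 2^(n-1) = 2^1 = 2 of them.
Subsets excluding 5: ∅, {16}

Subsets excluding 5 (2 total): ∅, {16}


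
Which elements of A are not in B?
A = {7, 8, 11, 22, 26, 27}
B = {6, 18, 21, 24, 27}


A \ B = elements in A but not in B
A = {7, 8, 11, 22, 26, 27}
B = {6, 18, 21, 24, 27}
Remove from A any elements in B
A \ B = {7, 8, 11, 22, 26}

A \ B = {7, 8, 11, 22, 26}


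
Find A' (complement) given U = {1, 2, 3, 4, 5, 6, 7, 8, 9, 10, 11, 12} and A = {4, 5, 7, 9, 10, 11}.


Aᶜ = U \ A = elements in U but not in A
U = {1, 2, 3, 4, 5, 6, 7, 8, 9, 10, 11, 12}
A = {4, 5, 7, 9, 10, 11}
Aᶜ = {1, 2, 3, 6, 8, 12}

Aᶜ = {1, 2, 3, 6, 8, 12}


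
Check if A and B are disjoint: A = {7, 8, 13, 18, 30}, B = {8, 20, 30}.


Disjoint means A ∩ B = ∅.
A ∩ B = {8, 30}
A ∩ B ≠ ∅, so A and B are NOT disjoint.

No, A and B are not disjoint (A ∩ B = {8, 30})


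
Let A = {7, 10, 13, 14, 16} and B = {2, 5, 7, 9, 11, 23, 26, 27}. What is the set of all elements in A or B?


A ∪ B = all elements in A or B (or both)
A = {7, 10, 13, 14, 16}
B = {2, 5, 7, 9, 11, 23, 26, 27}
A ∪ B = {2, 5, 7, 9, 10, 11, 13, 14, 16, 23, 26, 27}

A ∪ B = {2, 5, 7, 9, 10, 11, 13, 14, 16, 23, 26, 27}


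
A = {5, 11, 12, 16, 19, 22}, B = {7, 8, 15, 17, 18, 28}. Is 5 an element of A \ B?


A = {5, 11, 12, 16, 19, 22}, B = {7, 8, 15, 17, 18, 28}
A \ B = elements in A but not in B
A \ B = {5, 11, 12, 16, 19, 22}
Checking if 5 ∈ A \ B
5 is in A \ B → True

5 ∈ A \ B


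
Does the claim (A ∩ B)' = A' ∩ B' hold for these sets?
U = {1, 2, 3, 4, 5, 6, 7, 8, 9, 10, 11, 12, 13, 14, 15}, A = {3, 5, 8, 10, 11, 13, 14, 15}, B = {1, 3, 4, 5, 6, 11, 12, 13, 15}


LHS: A ∩ B = {3, 5, 11, 13, 15}
(A ∩ B)' = U \ (A ∩ B) = {1, 2, 4, 6, 7, 8, 9, 10, 12, 14}
A' = {1, 2, 4, 6, 7, 9, 12}, B' = {2, 7, 8, 9, 10, 14}
Claimed RHS: A' ∩ B' = {2, 7, 9}
Identity is INVALID: LHS = {1, 2, 4, 6, 7, 8, 9, 10, 12, 14} but the RHS claimed here equals {2, 7, 9}. The correct form is (A ∩ B)' = A' ∪ B'.

Identity is invalid: (A ∩ B)' = {1, 2, 4, 6, 7, 8, 9, 10, 12, 14} but A' ∩ B' = {2, 7, 9}. The correct De Morgan law is (A ∩ B)' = A' ∪ B'.


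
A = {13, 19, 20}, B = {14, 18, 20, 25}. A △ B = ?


A △ B = (A \ B) ∪ (B \ A) = elements in exactly one of A or B
A \ B = {13, 19}
B \ A = {14, 18, 25}
A △ B = {13, 14, 18, 19, 25}

A △ B = {13, 14, 18, 19, 25}


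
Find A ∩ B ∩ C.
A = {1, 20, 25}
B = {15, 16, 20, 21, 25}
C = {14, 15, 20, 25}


A ∩ B = {20, 25}
(A ∩ B) ∩ C = {20, 25}

A ∩ B ∩ C = {20, 25}


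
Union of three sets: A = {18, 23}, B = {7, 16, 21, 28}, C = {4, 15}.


A ∪ B = {7, 16, 18, 21, 23, 28}
(A ∪ B) ∪ C = {4, 7, 15, 16, 18, 21, 23, 28}

A ∪ B ∪ C = {4, 7, 15, 16, 18, 21, 23, 28}


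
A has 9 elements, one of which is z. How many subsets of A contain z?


Subsets of A containing z correspond to subsets of A \ {z}, which has 8 elements.
Count = 2^(n-1) = 2^8
= 256

Number of subsets containing z = 256


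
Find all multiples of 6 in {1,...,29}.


Checking each candidate:
Condition: multiples of 6 in {1,...,29}
Result = {6, 12, 18, 24}

{6, 12, 18, 24}


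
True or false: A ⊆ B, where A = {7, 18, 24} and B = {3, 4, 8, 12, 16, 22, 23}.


A ⊆ B means every element of A is in B.
Elements in A not in B: {7, 18, 24}
So A ⊄ B.

No, A ⊄ B


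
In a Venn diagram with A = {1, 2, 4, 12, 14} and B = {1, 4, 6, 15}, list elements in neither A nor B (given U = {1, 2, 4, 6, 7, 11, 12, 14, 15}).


A = {1, 2, 4, 12, 14}
B = {1, 4, 6, 15}
Region: in neither A nor B (given U = {1, 2, 4, 6, 7, 11, 12, 14, 15})
Elements: {7, 11}

Elements in neither A nor B (given U = {1, 2, 4, 6, 7, 11, 12, 14, 15}): {7, 11}


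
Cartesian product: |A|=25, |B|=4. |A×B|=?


|A × B| = |A| × |B|
= 25 × 4
= 100

|A × B| = 100


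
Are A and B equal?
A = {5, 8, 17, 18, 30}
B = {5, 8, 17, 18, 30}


Two sets are equal iff they have exactly the same elements.
A = {5, 8, 17, 18, 30}
B = {5, 8, 17, 18, 30}
Same elements → A = B

Yes, A = B


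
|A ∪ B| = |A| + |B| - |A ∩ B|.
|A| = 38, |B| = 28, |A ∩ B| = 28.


|A ∪ B| = |A| + |B| - |A ∩ B|
= 38 + 28 - 28
= 38

|A ∪ B| = 38


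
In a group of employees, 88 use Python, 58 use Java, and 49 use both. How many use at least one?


|A ∪ B| = |A| + |B| - |A ∩ B|
= 88 + 58 - 49
= 97

|A ∪ B| = 97


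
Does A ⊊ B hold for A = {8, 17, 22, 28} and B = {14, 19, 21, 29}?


A ⊂ B requires: A ⊆ B AND A ≠ B.
A ⊆ B? No
A ⊄ B, so A is not a proper subset.

No, A is not a proper subset of B


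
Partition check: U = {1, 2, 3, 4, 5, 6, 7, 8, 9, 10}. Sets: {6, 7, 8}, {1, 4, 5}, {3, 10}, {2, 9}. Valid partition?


A partition requires: (1) non-empty parts, (2) pairwise disjoint, (3) union = U
Parts: {6, 7, 8}, {1, 4, 5}, {3, 10}, {2, 9}
Union of parts: {1, 2, 3, 4, 5, 6, 7, 8, 9, 10}
U = {1, 2, 3, 4, 5, 6, 7, 8, 9, 10}
All non-empty? True
Pairwise disjoint? True
Covers U? True

Yes, valid partition


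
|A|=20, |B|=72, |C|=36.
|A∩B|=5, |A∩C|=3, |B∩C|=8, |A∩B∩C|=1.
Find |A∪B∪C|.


|A∪B∪C| = |A|+|B|+|C| - |A∩B|-|A∩C|-|B∩C| + |A∩B∩C|
= 20+72+36 - 5-3-8 + 1
= 128 - 16 + 1
= 113

|A ∪ B ∪ C| = 113


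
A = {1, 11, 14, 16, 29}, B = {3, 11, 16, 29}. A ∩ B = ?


A ∩ B = elements in both A and B
A = {1, 11, 14, 16, 29}
B = {3, 11, 16, 29}
A ∩ B = {11, 16, 29}

A ∩ B = {11, 16, 29}


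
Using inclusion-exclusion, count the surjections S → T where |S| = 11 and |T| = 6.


n = |S| = 11, k = |T| = 6. Surjections via inclusion-exclusion:
S(n,k) = Σ(-1)^i × C(k,i) × (k-i)^n, i=0 to k
i=0: (-1)^0×C(6,0)×6^11 = 362797056
i=1: (-1)^1×C(6,1)×5^11 = -292968750
i=2: (-1)^2×C(6,2)×4^11 = 62914560
i=3: (-1)^3×C(6,3)×3^11 = -3542940
i=4: (-1)^4×C(6,4)×2^11 = 30720
i=5: (-1)^5×C(6,5)×1^11 = -6
i=6: (-1)^6×C(6,6)×0^11 = 0
Total = 129230640

Number of surjections = 129230640


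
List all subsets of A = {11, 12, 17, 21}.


|A| = 4, so |P(A)| = 2^4 = 16
Enumerate subsets by cardinality (0 to 4):
∅, {11}, {12}, {17}, {21}, {11, 12}, {11, 17}, {11, 21}, {12, 17}, {12, 21}, {17, 21}, {11, 12, 17}, {11, 12, 21}, {11, 17, 21}, {12, 17, 21}, {11, 12, 17, 21}

P(A) has 16 subsets: ∅, {11}, {12}, {17}, {21}, {11, 12}, {11, 17}, {11, 21}, {12, 17}, {12, 21}, {17, 21}, {11, 12, 17}, {11, 12, 21}, {11, 17, 21}, {12, 17, 21}, {11, 12, 17, 21}


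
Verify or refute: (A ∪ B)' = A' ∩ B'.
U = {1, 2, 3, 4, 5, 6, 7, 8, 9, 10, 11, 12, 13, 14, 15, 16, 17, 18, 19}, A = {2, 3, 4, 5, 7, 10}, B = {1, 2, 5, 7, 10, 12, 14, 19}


LHS: A ∪ B = {1, 2, 3, 4, 5, 7, 10, 12, 14, 19}
(A ∪ B)' = U \ (A ∪ B) = {6, 8, 9, 11, 13, 15, 16, 17, 18}
A' = {1, 6, 8, 9, 11, 12, 13, 14, 15, 16, 17, 18, 19}, B' = {3, 4, 6, 8, 9, 11, 13, 15, 16, 17, 18}
Claimed RHS: A' ∩ B' = {6, 8, 9, 11, 13, 15, 16, 17, 18}
Identity is VALID: LHS = RHS = {6, 8, 9, 11, 13, 15, 16, 17, 18} ✓

Identity is valid. (A ∪ B)' = A' ∩ B' = {6, 8, 9, 11, 13, 15, 16, 17, 18}


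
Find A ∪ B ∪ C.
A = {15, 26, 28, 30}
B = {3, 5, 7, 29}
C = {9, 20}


A ∪ B = {3, 5, 7, 15, 26, 28, 29, 30}
(A ∪ B) ∪ C = {3, 5, 7, 9, 15, 20, 26, 28, 29, 30}

A ∪ B ∪ C = {3, 5, 7, 9, 15, 20, 26, 28, 29, 30}


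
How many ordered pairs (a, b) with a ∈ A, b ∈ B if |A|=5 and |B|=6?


|A × B| = |A| × |B|
= 5 × 6
= 30

|A × B| = 30


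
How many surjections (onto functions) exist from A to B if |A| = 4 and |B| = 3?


n = |A| = 4, k = |B| = 3. Surjections via inclusion-exclusion:
S(n,k) = Σ(-1)^i × C(k,i) × (k-i)^n, i=0 to k
i=0: (-1)^0×C(3,0)×3^4 = 81
i=1: (-1)^1×C(3,1)×2^4 = -48
i=2: (-1)^2×C(3,2)×1^4 = 3
i=3: (-1)^3×C(3,3)×0^4 = 0
Total = 36

Number of surjections = 36


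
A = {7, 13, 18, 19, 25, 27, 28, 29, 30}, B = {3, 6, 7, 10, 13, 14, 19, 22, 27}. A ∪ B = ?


A ∪ B = all elements in A or B (or both)
A = {7, 13, 18, 19, 25, 27, 28, 29, 30}
B = {3, 6, 7, 10, 13, 14, 19, 22, 27}
A ∪ B = {3, 6, 7, 10, 13, 14, 18, 19, 22, 25, 27, 28, 29, 30}

A ∪ B = {3, 6, 7, 10, 13, 14, 18, 19, 22, 25, 27, 28, 29, 30}


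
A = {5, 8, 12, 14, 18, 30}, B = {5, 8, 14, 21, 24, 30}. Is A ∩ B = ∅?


Disjoint means A ∩ B = ∅.
A ∩ B = {5, 8, 14, 30}
A ∩ B ≠ ∅, so A and B are NOT disjoint.

No, A and B are not disjoint (A ∩ B = {5, 8, 14, 30})


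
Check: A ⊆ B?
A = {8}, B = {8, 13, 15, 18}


A ⊆ B means every element of A is in B.
All elements of A are in B.
So A ⊆ B.

Yes, A ⊆ B


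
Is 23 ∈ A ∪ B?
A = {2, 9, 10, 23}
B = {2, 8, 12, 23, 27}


A = {2, 9, 10, 23}, B = {2, 8, 12, 23, 27}
A ∪ B = all elements in A or B
A ∪ B = {2, 8, 9, 10, 12, 23, 27}
Checking if 23 ∈ A ∪ B
23 is in A ∪ B → True

23 ∈ A ∪ B


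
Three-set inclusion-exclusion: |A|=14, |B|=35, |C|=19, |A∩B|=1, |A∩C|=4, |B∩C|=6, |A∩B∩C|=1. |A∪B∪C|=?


|A∪B∪C| = |A|+|B|+|C| - |A∩B|-|A∩C|-|B∩C| + |A∩B∩C|
= 14+35+19 - 1-4-6 + 1
= 68 - 11 + 1
= 58

|A ∪ B ∪ C| = 58


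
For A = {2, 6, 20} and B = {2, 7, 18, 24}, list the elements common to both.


A ∩ B = elements in both A and B
A = {2, 6, 20}
B = {2, 7, 18, 24}
A ∩ B = {2}

A ∩ B = {2}


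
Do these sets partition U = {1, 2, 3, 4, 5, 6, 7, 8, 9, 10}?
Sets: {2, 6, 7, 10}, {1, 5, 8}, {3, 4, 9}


A partition requires: (1) non-empty parts, (2) pairwise disjoint, (3) union = U
Parts: {2, 6, 7, 10}, {1, 5, 8}, {3, 4, 9}
Union of parts: {1, 2, 3, 4, 5, 6, 7, 8, 9, 10}
U = {1, 2, 3, 4, 5, 6, 7, 8, 9, 10}
All non-empty? True
Pairwise disjoint? True
Covers U? True

Yes, valid partition


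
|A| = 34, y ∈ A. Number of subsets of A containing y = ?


Subsets of A containing y correspond to subsets of A \ {y}, which has 33 elements.
Count = 2^(n-1) = 2^33
= 8589934592

Number of subsets containing y = 8589934592


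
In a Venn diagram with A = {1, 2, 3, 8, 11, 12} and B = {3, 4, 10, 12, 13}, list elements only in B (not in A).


A = {1, 2, 3, 8, 11, 12}
B = {3, 4, 10, 12, 13}
Region: only in B (not in A)
Elements: {4, 10, 13}

Elements only in B (not in A): {4, 10, 13}


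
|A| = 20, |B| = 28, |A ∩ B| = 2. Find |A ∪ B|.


|A ∪ B| = |A| + |B| - |A ∩ B|
= 20 + 28 - 2
= 46

|A ∪ B| = 46


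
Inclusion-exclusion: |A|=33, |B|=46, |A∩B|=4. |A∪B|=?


|A ∪ B| = |A| + |B| - |A ∩ B|
= 33 + 46 - 4
= 75

|A ∪ B| = 75


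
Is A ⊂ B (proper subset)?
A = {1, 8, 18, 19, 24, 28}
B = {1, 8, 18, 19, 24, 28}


A ⊂ B requires: A ⊆ B AND A ≠ B.
A ⊆ B? Yes
A = B? Yes
A = B, so A is not a PROPER subset.

No, A is not a proper subset of B


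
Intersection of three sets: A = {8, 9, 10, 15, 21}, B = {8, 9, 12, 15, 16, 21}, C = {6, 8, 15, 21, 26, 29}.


A ∩ B = {8, 9, 15, 21}
(A ∩ B) ∩ C = {8, 15, 21}

A ∩ B ∩ C = {8, 15, 21}


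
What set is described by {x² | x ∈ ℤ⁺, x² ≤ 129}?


Checking each candidate:
Condition: positive perfect squares ≤ 129
Result = {1, 4, 9, 16, 25, 36, 49, 64, 81, 100, 121}

{1, 4, 9, 16, 25, 36, 49, 64, 81, 100, 121}


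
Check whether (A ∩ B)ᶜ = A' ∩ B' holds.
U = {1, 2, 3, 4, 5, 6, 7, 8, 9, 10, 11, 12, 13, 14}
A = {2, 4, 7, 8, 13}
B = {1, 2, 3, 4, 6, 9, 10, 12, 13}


LHS: A ∩ B = {2, 4, 13}
(A ∩ B)' = U \ (A ∩ B) = {1, 3, 5, 6, 7, 8, 9, 10, 11, 12, 14}
A' = {1, 3, 5, 6, 9, 10, 11, 12, 14}, B' = {5, 7, 8, 11, 14}
Claimed RHS: A' ∩ B' = {5, 11, 14}
Identity is INVALID: LHS = {1, 3, 5, 6, 7, 8, 9, 10, 11, 12, 14} but the RHS claimed here equals {5, 11, 14}. The correct form is (A ∩ B)' = A' ∪ B'.

Identity is invalid: (A ∩ B)' = {1, 3, 5, 6, 7, 8, 9, 10, 11, 12, 14} but A' ∩ B' = {5, 11, 14}. The correct De Morgan law is (A ∩ B)' = A' ∪ B'.


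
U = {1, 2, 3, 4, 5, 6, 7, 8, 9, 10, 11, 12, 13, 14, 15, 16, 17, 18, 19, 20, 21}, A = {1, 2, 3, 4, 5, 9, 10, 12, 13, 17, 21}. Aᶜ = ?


Aᶜ = U \ A = elements in U but not in A
U = {1, 2, 3, 4, 5, 6, 7, 8, 9, 10, 11, 12, 13, 14, 15, 16, 17, 18, 19, 20, 21}
A = {1, 2, 3, 4, 5, 9, 10, 12, 13, 17, 21}
Aᶜ = {6, 7, 8, 11, 14, 15, 16, 18, 19, 20}

Aᶜ = {6, 7, 8, 11, 14, 15, 16, 18, 19, 20}


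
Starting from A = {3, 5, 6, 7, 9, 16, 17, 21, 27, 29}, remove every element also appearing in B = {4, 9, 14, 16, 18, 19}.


A \ B = elements in A but not in B
A = {3, 5, 6, 7, 9, 16, 17, 21, 27, 29}
B = {4, 9, 14, 16, 18, 19}
Remove from A any elements in B
A \ B = {3, 5, 6, 7, 17, 21, 27, 29}

A \ B = {3, 5, 6, 7, 17, 21, 27, 29}


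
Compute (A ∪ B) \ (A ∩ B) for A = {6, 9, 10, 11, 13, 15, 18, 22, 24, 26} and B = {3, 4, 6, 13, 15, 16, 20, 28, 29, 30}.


A △ B = (A \ B) ∪ (B \ A) = elements in exactly one of A or B
A \ B = {9, 10, 11, 18, 22, 24, 26}
B \ A = {3, 4, 16, 20, 28, 29, 30}
A △ B = {3, 4, 9, 10, 11, 16, 18, 20, 22, 24, 26, 28, 29, 30}

A △ B = {3, 4, 9, 10, 11, 16, 18, 20, 22, 24, 26, 28, 29, 30}


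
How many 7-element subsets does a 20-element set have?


C(n,k) = n! / (k!(n-k)!)
C(20,7) = 20! / (7!13!)
= 77520

C(20,7) = 77520


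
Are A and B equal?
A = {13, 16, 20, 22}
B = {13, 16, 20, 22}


Two sets are equal iff they have exactly the same elements.
A = {13, 16, 20, 22}
B = {13, 16, 20, 22}
Same elements → A = B

Yes, A = B


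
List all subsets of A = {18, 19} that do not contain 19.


A subset of A that omits 19 is a subset of A \ {19}, so there are 2^(n-1) = 2^1 = 2 of them.
Subsets excluding 19: ∅, {18}

Subsets excluding 19 (2 total): ∅, {18}


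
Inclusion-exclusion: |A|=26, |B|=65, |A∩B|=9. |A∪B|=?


|A ∪ B| = |A| + |B| - |A ∩ B|
= 26 + 65 - 9
= 82

|A ∪ B| = 82


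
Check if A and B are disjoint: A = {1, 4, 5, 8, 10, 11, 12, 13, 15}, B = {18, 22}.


Disjoint means A ∩ B = ∅.
A ∩ B = ∅
A ∩ B = ∅, so A and B are disjoint.

Yes, A and B are disjoint


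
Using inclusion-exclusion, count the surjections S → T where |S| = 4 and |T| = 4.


n = |S| = 4, k = |T| = 4. Surjections via inclusion-exclusion:
S(n,k) = Σ(-1)^i × C(k,i) × (k-i)^n, i=0 to k
i=0: (-1)^0×C(4,0)×4^4 = 256
i=1: (-1)^1×C(4,1)×3^4 = -324
i=2: (-1)^2×C(4,2)×2^4 = 96
i=3: (-1)^3×C(4,3)×1^4 = -4
i=4: (-1)^4×C(4,4)×0^4 = 0
Total = 24

Number of surjections = 24


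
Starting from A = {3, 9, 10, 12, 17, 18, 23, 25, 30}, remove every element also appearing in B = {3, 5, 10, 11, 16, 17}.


A \ B = elements in A but not in B
A = {3, 9, 10, 12, 17, 18, 23, 25, 30}
B = {3, 5, 10, 11, 16, 17}
Remove from A any elements in B
A \ B = {9, 12, 18, 23, 25, 30}

A \ B = {9, 12, 18, 23, 25, 30}


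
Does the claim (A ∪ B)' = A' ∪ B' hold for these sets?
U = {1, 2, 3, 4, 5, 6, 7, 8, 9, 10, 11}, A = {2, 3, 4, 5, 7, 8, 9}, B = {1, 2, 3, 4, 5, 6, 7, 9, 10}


LHS: A ∪ B = {1, 2, 3, 4, 5, 6, 7, 8, 9, 10}
(A ∪ B)' = U \ (A ∪ B) = {11}
A' = {1, 6, 10, 11}, B' = {8, 11}
Claimed RHS: A' ∪ B' = {1, 6, 8, 10, 11}
Identity is INVALID: LHS = {11} but the RHS claimed here equals {1, 6, 8, 10, 11}. The correct form is (A ∪ B)' = A' ∩ B'.

Identity is invalid: (A ∪ B)' = {11} but A' ∪ B' = {1, 6, 8, 10, 11}. The correct De Morgan law is (A ∪ B)' = A' ∩ B'.


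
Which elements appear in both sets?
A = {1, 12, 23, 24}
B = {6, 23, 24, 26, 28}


A ∩ B = elements in both A and B
A = {1, 12, 23, 24}
B = {6, 23, 24, 26, 28}
A ∩ B = {23, 24}

A ∩ B = {23, 24}


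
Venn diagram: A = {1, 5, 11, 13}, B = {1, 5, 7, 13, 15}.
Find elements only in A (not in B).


A = {1, 5, 11, 13}
B = {1, 5, 7, 13, 15}
Region: only in A (not in B)
Elements: {11}

Elements only in A (not in B): {11}


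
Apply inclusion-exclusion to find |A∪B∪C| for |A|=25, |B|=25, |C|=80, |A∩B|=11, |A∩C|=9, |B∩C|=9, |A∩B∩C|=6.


|A∪B∪C| = |A|+|B|+|C| - |A∩B|-|A∩C|-|B∩C| + |A∩B∩C|
= 25+25+80 - 11-9-9 + 6
= 130 - 29 + 6
= 107

|A ∪ B ∪ C| = 107


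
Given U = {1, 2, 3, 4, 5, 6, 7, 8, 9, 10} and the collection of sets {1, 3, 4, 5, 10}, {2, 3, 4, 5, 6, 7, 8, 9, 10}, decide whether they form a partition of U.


A partition requires: (1) non-empty parts, (2) pairwise disjoint, (3) union = U
Parts: {1, 3, 4, 5, 10}, {2, 3, 4, 5, 6, 7, 8, 9, 10}
Union of parts: {1, 2, 3, 4, 5, 6, 7, 8, 9, 10}
U = {1, 2, 3, 4, 5, 6, 7, 8, 9, 10}
All non-empty? True
Pairwise disjoint? False
Covers U? True

No, not a valid partition


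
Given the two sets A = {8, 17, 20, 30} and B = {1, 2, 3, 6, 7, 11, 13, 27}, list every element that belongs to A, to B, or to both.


A ∪ B = all elements in A or B (or both)
A = {8, 17, 20, 30}
B = {1, 2, 3, 6, 7, 11, 13, 27}
A ∪ B = {1, 2, 3, 6, 7, 8, 11, 13, 17, 20, 27, 30}

A ∪ B = {1, 2, 3, 6, 7, 8, 11, 13, 17, 20, 27, 30}


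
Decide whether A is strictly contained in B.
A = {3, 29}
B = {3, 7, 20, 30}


A ⊂ B requires: A ⊆ B AND A ≠ B.
A ⊆ B? No
A ⊄ B, so A is not a proper subset.

No, A is not a proper subset of B


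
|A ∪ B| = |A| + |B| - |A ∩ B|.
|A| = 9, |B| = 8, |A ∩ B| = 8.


|A ∪ B| = |A| + |B| - |A ∩ B|
= 9 + 8 - 8
= 9

|A ∪ B| = 9


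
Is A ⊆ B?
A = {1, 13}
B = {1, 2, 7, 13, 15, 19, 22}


A ⊆ B means every element of A is in B.
All elements of A are in B.
So A ⊆ B.

Yes, A ⊆ B


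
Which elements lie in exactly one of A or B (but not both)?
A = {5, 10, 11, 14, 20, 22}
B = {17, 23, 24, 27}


A △ B = (A \ B) ∪ (B \ A) = elements in exactly one of A or B
A \ B = {5, 10, 11, 14, 20, 22}
B \ A = {17, 23, 24, 27}
A △ B = {5, 10, 11, 14, 17, 20, 22, 23, 24, 27}

A △ B = {5, 10, 11, 14, 17, 20, 22, 23, 24, 27}


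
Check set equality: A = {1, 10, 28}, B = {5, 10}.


Two sets are equal iff they have exactly the same elements.
A = {1, 10, 28}
B = {5, 10}
Differences: {1, 5, 28}
A ≠ B

No, A ≠ B
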